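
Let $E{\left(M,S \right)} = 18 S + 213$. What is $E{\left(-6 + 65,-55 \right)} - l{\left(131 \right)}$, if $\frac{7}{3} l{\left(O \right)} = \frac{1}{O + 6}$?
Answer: $- \frac{745146}{959} \approx -777.0$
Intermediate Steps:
$E{\left(M,S \right)} = 213 + 18 S$
$l{\left(O \right)} = \frac{3}{7 \left(6 + O\right)}$ ($l{\left(O \right)} = \frac{3}{7 \left(O + 6\right)} = \frac{3}{7 \left(6 + O\right)}$)
$E{\left(-6 + 65,-55 \right)} - l{\left(131 \right)} = \left(213 + 18 \left(-55\right)\right) - \frac{3}{7 \left(6 + 131\right)} = \left(213 - 990\right) - \frac{3}{7 \cdot 137} = -777 - \frac{3}{7} \cdot \frac{1}{137} = -777 - \frac{3}{959} = - \frac{745146}{959}$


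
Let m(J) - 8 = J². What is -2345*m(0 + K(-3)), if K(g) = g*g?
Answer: -208705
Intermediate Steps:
K(g) = g²
m(J) = 8 + J²
-2345*m(0 + K(-3)) = -2345*(8 + (0 + (-3)²)²) = -2345*(8 + (0 + 9)²) = -2345*(8 + 9²) = -2345*(8 + 81) = -2345*89 = -208705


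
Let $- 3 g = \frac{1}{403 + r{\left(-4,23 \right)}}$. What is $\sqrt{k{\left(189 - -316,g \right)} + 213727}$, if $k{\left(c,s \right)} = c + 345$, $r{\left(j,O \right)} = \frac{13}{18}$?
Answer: $\sqrt{214577} \approx 463.22$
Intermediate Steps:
$r{\left(j,O \right)} = \frac{13}{18}$ ($r{\left(j,O \right)} = 13 \cdot \frac{1}{18} = \frac{13}{18}$)
$g = - \frac{6}{7267}$ ($g = - \frac{1}{3 \left(403 + \frac{13}{18}\right)} = - \frac{1}{3 \cdot \frac{7267}{18}} = \left(- \frac{1}{3}\right) \frac{18}{7267} = - \frac{6}{7267} \approx -0.00082565$)
$k{\left(c,s \right)} = 345 + c$
$\sqrt{k{\left(189 - -316,g \right)} + 213727} = \sqrt{\left(345 + \left(189 - -316\right)\right) + 213727} = \sqrt{\left(345 + \left(189 + 316\right)\right) + 213727} = \sqrt{\left(345 + 505\right) + 213727} = \sqrt{850 + 213727} = \sqrt{214577}$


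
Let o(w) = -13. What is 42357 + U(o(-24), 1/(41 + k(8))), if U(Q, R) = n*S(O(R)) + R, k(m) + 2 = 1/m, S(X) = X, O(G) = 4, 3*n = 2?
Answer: 39775751/939 ≈ 42360.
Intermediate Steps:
n = 2/3 (n = (1/3)*2 = 2/3 ≈ 0.66667)
k(m) = -2 + 1/m
U(Q, R) = 8/3 + R (U(Q, R) = (2/3)*4 + R = 8/3 + R)
42357 + U(o(-24), 1/(41 + k(8))) = 42357 + (8/3 + 1/(41 + (-2 + 1/8))) = 42357 + (8/3 + 1/(41 - 15/8)) = 42357 + (8/3 + 1/(313/8)) = 42357 + (8/3 + 8/313) = 42357 + 2528/939 = 39775751/939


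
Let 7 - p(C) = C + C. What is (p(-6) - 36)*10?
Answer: -170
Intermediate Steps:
p(C) = 7 - 2*C (p(C) = 7 - (C + C) = 7 - 2*C)
(p(-6) - 36)*10 = ((7 - 2*(-6)) - 36)*10 = ((7 + 12) - 36)*10 = (19 - 36)*10 = -17*10 = -170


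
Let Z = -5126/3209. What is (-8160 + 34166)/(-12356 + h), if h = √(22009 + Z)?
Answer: -1031148406424/489849770069 - 26006*√226625211795/489849770069 ≈ -2.1303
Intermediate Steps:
Z = -5126/3209 (Z = -5126*1/3209 = -5126/3209 ≈ -1.5974)
h = √226625211795/3209 (h = √(22009 - 5126/3209) = √(70621755/3209) = √226625211795/3209 ≈ 148.35)
(-8160 + 34166)/(-12356 + h) = (-8160 + 34166)/(-12356 + √226625211795/3209) = 26006/(-12356 + √226625211795/3209)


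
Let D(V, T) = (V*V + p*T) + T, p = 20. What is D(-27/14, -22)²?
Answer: 8068171329/38416 ≈ 2.1002e+5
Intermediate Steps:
D(V, T) = V² + 21*T (D(V, T) = (V*V + 20*T) + T = (V² + 20*T) + T = V² + 21*T)
D(-27/14, -22)² = ((-27/14)² + 21*(-22))² = ((-27*1/14)² - 462)² = ((-27/14)² - 462)² = (729/196 - 462)² = (-89823/196)² = 8068171329/38416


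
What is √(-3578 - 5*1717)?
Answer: I*√12163 ≈ 110.29*I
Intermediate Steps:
√(-3578 - 5*1717) = √(-3578 - 8585) = √(-12163) = I*√12163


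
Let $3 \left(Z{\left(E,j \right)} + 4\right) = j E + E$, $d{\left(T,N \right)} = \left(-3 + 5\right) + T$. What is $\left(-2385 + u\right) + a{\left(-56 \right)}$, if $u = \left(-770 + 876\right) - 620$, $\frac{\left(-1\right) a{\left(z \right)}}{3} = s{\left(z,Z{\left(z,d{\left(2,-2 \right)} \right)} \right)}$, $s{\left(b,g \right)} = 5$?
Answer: $-2914$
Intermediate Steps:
$d{\left(T,N \right)} = 2 + T$
$Z{\left(E,j \right)} = -4 + \frac{E}{3} + \frac{E j}{3}$ ($Z{\left(E,j \right)} = -4 + \frac{j E + E}{3} = -4 + \frac{E j + E}{3} = -4 + \frac{E + E j}{3} = -4 + \left(\frac{E}{3} + \frac{E j}{3}\right) = -4 + \frac{E}{3} + \frac{E j}{3}$)
$a{\left(z \right)} = -15$ ($a{\left(z \right)} = \left(-3\right) 5 = -15$)
$u = -514$ ($u = 106 - 620 = -514$)
$\left(-2385 + u\right) + a{\left(-56 \right)} = \left(-2385 - 514\right) - 15 = -2899 - 15 = -2914$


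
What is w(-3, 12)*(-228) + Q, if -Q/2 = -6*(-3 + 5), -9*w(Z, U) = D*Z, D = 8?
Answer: -584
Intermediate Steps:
w(Z, U) = -8*Z/9
Q = 24 (Q = -(-12)*(-3 + 5) = -(-12)*2 = -2*(-12) = 24)
w(-3, 12)*(-228) + Q = -8/9*(-3)*(-228) + 24 = (8/3)*(-228) + 24 = -608 + 24 = -584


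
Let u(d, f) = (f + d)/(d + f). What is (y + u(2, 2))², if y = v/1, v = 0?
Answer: 1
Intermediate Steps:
u(d, f) = 1 (u(d, f) = (d + f)/(d + f) = 1)
y = 0 (y = 0/1 = 0*1 = 0)
(y + u(2, 2))² = (0 + 1)² = 1² = 1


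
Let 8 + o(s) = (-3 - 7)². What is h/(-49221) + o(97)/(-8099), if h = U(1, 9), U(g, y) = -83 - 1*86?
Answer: -3159601/398640879 ≈ -0.0079259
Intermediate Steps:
U(g, y) = -169 (U(g, y) = -83 - 86 = -169)
h = -169
o(s) = 92 (o(s) = -8 + (-3 - 7)² = -8 + (-10)² = -8 + 100 = 92)
h/(-49221) + o(97)/(-8099) = -169/(-49221) + 92/(-8099) = -169*(-1/49221) + 92*(-1/8099) = 169/49221 - 92/8099 = -3159601/398640879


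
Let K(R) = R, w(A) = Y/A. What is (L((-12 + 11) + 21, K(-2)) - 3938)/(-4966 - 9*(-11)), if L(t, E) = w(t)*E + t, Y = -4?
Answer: 19588/24335 ≈ 0.80493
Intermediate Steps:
w(A) = -4/A
L(t, E) = t - 4*E/t (L(t, E) = (-4/t)*E + t = -4*E/t + t = t - 4*E/t)
(L((-12 + 11) + 21, K(-2)) - 3938)/(-4966 - 9*(-11)) = ((((-12 + 11) + 21) - 4*(-2)/((-12 + 11) + 21)) - 3938)/(-4966 - 9*(-11)) = (((-1 + 21) - 4*(-2)/(-1 + 21)) - 3938)/(-4966 + 99) = ((20 - 4*(-2)/20) - 3938)/(-4867) = ((20 - 4*(-2)*1/20) - 3938)*(-1/4867) = ((20 + ⅖) - 3938)*(-1/4867) = (102/5 - 3938)*(-1/4867) = -19588/5*(-1/4867) = 19588/24335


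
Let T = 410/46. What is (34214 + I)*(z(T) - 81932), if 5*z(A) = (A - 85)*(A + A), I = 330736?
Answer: -15870043443600/529 ≈ -3.0000e+10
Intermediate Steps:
T = 205/23 (T = 410*(1/46) = 205/23 ≈ 8.9130)
z(A) = 2*A*(-85 + A)/5 (z(A) = ((A - 85)*(A + A))/5 = ((-85 + A)*(2*A))/5 = (2*A*(-85 + A))/5 = 2*A*(-85 + A)/5)
(34214 + I)*(z(T) - 81932) = (34214 + 330736)*((2/5)*(205/23)*(-85 + 205/23) - 81932) = 364950*((2/5)*(205/23)*(-1750/23) - 81932) = 364950*(-143500/529 - 81932) = 364950*(-43485528/529) = -15870043443600/529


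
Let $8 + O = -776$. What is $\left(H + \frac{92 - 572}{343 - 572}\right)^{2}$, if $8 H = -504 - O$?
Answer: $\frac{72165025}{52441} \approx 1376.1$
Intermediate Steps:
$O = -784$ ($O = -8 - 776 = -784$)
$H = 35$ ($H = \frac{-504 - -784}{8} = \frac{-504 + 784}{8} = \frac{1}{8} \cdot 280 = 35$)
$\left(H + \frac{92 - 572}{343 - 572}\right)^{2} = \left(35 + \frac{92 - 572}{343 - 572}\right)^{2} = \left(35 - \frac{480}{-229}\right)^{2} = \left(35 - - \frac{480}{229}\right)^{2} = \left(35 + \frac{480}{229}\right)^{2} = \left(\frac{8495}{229}\right)^{2} = \frac{72165025}{52441}$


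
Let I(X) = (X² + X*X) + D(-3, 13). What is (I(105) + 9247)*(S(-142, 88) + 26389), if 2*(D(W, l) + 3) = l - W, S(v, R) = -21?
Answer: 825371136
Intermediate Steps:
D(W, l) = -3 + l/2 - W/2 (D(W, l) = -3 + (l - W)/2 = -3 + (l/2 - W/2) = -3 + l/2 - W/2)
I(X) = 5 + 2*X² (I(X) = (X² + X*X) + (-3 + (½)*13 - ½*(-3)) = (X² + X²) + (-3 + 13/2 + 3/2) = 2*X² + 5 = 5 + 2*X²)
(I(105) + 9247)*(S(-142, 88) + 26389) = ((5 + 2*105²) + 9247)*(-21 + 26389) = ((5 + 2*11025) + 9247)*26368 = ((5 + 22050) + 9247)*26368 = (22055 + 9247)*26368 = 31302*26368 = 825371136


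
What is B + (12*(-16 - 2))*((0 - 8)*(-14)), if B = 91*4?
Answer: -23828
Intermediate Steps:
B = 364
B + (12*(-16 - 2))*((0 - 8)*(-14)) = 364 + (12*(-16 - 2))*((0 - 8)*(-14)) = 364 + (12*(-18))*(-8*(-14)) = 364 - 216*112 = 364 - 24192 = -23828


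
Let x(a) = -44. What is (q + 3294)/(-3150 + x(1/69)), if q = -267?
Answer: -3027/3194 ≈ -0.94771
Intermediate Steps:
(q + 3294)/(-3150 + x(1/69)) = (-267 + 3294)/(-3150 - 44) = 3027/(-3194) = 3027*(-1/3194) = -3027/3194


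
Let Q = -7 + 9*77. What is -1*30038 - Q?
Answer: -30724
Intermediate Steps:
Q = 686 (Q = -7 + 693 = 686)
-1*30038 - Q = -1*30038 - 1*686 = -30038 - 686 = -30724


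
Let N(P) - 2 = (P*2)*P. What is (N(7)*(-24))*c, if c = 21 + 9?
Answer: -72000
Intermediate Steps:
c = 30
N(P) = 2 + 2*P² (N(P) = 2 + (P*2)*P = 2 + (2*P)*P = 2 + 2*P²)
(N(7)*(-24))*c = ((2 + 2*7²)*(-24))*30 = ((2 + 2*49)*(-24))*30 = ((2 + 98)*(-24))*30 = (100*(-24))*30 = -2400*30 = -72000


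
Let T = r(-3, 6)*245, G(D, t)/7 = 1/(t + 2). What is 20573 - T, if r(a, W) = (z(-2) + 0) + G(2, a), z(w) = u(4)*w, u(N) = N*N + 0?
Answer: 30128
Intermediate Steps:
u(N) = N² (u(N) = N² + 0 = N²)
G(D, t) = 7/(2 + t) (G(D, t) = 7/(t + 2) = 7/(2 + t))
z(w) = 16*w (z(w) = 4²*w = 16*w)
r(a, W) = -32 + 7/(2 + a) (r(a, W) = (16*(-2) + 0) + 7/(2 + a) = (-32 + 0) + 7/(2 + a) = -32 + 7/(2 + a))
T = -9555 (T = ((-57 - 32*(-3))/(2 - 3))*245 = ((-57 + 96)/(-1))*245 = -1*39*245 = -39*245 = -9555)
20573 - T = 20573 - 1*(-9555) = 20573 + 9555 = 30128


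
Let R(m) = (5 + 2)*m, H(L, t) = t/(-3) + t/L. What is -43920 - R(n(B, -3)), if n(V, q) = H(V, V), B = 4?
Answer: -131753/3 ≈ -43918.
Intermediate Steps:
H(L, t) = -t/3 + t/L (H(L, t) = t*(-⅓) + t/L = -t/3 + t/L)
n(V, q) = 1 - V/3 (n(V, q) = -V/3 + V/V = -V/3 + 1 = 1 - V/3)
R(m) = 7*m
-43920 - R(n(B, -3)) = -43920 - 7*(1 - ⅓*4) = -43920 - 7*(1 - 4/3) = -43920 - 7*(-1)/3 = -43920 - 1*(-7/3) = -43920 + 7/3 = -131753/3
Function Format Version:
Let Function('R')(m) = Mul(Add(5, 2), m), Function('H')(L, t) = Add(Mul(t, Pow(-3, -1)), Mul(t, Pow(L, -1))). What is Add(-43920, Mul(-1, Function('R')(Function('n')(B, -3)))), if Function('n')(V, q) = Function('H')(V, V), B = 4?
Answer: Rational(-131753, 3) ≈ -43918.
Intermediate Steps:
Function('H')(L, t) = Add(Mul(Rational(-1, 3), t), Mul(t, Pow(L, -1))) (Function('H')(L, t) = Add(Mul(t, Rational(-1, 3)), Mul(t, Pow(L, -1))) = Add(Mul(Rational(-1, 3), t), Mul(t, Pow(L, -1))))
Function('n')(V, q) = Add(1, Mul(Rational(-1, 3), V)) (Function('n')(V, q) = Add(Mul(Rational(-1, 3), V), Mul(V, Pow(V, -1))) = Add(Mul(Rational(-1, 3), V), 1) = Add(1, Mul(Rational(-1, 3), V)))
Function('R')(m) = Mul(7, m)
Add(-43920, Mul(-1, Function('R')(Function('n')(B, -3)))) = Add(-43920, Mul(-1, Mul(7, Add(1, Mul(Rational(-1, 3), 4))))) = Add(-43920, Mul(-1, Mul(7, Add(1, Rational(-4, 3))))) = Add(-43920, Mul(-1, Mul(7, Rational(-1, 3)))) = Add(-43920, Mul(-1, Rational(-7, 3))) = Add(-43920, Rational(7, 3)) = Rational(-131753, 3)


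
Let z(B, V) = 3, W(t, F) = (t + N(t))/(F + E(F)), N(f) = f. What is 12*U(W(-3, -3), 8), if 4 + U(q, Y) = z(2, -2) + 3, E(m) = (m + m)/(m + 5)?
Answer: 24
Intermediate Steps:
E(m) = 2*m/(5 + m) (E(m) = (2*m)/(5 + m) = 2*m/(5 + m))
W(t, F) = 2*t/(F + 2*F/(5 + F)) (W(t, F) = (t + t)/(F + 2*F/(5 + F)) = (2*t)/(F + 2*F/(5 + F)) = 2*t/(F + 2*F/(5 + F)))
U(q, Y) = 2 (U(q, Y) = -4 + (3 + 3) = -4 + 6 = 2)
12*U(W(-3, -3), 8) = 12*2 = 24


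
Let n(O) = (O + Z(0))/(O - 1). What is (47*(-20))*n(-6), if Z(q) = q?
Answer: -5640/7 ≈ -805.71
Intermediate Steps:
n(O) = O/(-1 + O) (n(O) = (O + 0)/(O - 1) = O/(-1 + O))
(47*(-20))*n(-6) = (47*(-20))*(-6/(-1 - 6)) = -(-5640)/(-7) = -(-5640)*(-1)/7 = -940*6/7 = -5640/7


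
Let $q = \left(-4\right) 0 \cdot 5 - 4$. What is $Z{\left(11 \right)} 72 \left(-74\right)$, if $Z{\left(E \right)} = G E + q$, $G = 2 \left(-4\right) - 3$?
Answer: $666000$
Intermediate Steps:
$G = -11$ ($G = -8 - 3 = -11$)
$q = -4$ ($q = 0 \cdot 5 - 4 = 0 - 4 = -4$)
$Z{\left(E \right)} = -4 - 11 E$ ($Z{\left(E \right)} = - 11 E - 4 = -4 - 11 E$)
$Z{\left(11 \right)} 72 \left(-74\right) = \left(-4 - 121\right) 72 \left(-74\right) = \left(-125\right) 72 \left(-74\right) = \left(-9000\right) \left(-74\right) = 666000$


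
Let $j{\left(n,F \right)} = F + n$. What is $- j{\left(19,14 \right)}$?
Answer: $-33$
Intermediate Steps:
$- j{\left(19,14 \right)} = - (14 + 19) = \left(-1\right) 33 = -33$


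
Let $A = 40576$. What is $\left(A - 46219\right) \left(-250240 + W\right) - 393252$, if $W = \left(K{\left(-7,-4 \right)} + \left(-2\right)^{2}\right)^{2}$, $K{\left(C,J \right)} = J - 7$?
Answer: $1411434561$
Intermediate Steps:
$K{\left(C,J \right)} = -7 + J$
$W = 49$ ($W = \left(\left(-7 - 4\right) + \left(-2\right)^{2}\right)^{2} = \left(-11 + 4\right)^{2} = \left(-7\right)^{2} = 49$)
$\left(A - 46219\right) \left(-250240 + W\right) - 393252 = \left(40576 - 46219\right) \left(-250240 + 49\right) - 393252 = \left(-5643\right) \left(-250191\right) - 393252 = 1411827813 - 393252 = 1411434561$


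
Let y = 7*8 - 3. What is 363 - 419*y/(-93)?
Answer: 55966/93 ≈ 601.79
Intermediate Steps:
y = 53 (y = 56 - 3 = 53)
363 - 419*y/(-93) = 363 - 22207/(-93) = 363 - 22207*(-1)/93 = 363 - 419*(-53/93) = 363 + 22207/93 = 55966/93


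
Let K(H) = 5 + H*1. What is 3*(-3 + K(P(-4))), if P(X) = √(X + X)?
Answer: 6 + 6*I*√2 ≈ 6.0 + 8.4853*I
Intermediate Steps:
P(X) = √2*√X (P(X) = √(2*X) = √2*√X)
K(H) = 5 + H
3*(-3 + K(P(-4))) = 3*(-3 + (5 + √2*√(-4))) = 3*(-3 + (5 + √2*(2*I))) = 3*(-3 + (5 + 2*I*√2)) = 3*(2 + 2*I*√2) = 6 + 6*I*√2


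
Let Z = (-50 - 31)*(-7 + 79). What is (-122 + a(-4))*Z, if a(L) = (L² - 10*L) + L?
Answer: 408240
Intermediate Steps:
Z = -5832 (Z = -81*72 = -5832)
a(L) = L² - 9*L
(-122 + a(-4))*Z = (-122 - 4*(-9 - 4))*(-5832) = (-122 - 4*(-13))*(-5832) = (-122 + 52)*(-5832) = -70*(-5832) = 408240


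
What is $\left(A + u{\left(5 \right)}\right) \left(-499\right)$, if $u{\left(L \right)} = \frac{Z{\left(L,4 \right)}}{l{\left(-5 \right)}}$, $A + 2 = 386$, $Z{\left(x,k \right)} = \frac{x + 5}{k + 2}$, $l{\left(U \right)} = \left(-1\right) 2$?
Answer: $- \frac{1147201}{6} \approx -1.912 \cdot 10^{5}$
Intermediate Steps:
$l{\left(U \right)} = -2$
$Z{\left(x,k \right)} = \frac{5 + x}{2 + k}$
$A = 384$ ($A = -2 + 386 = 384$)
$u{\left(L \right)} = - \frac{5}{12} - \frac{L}{12}$ ($u{\left(L \right)} = \frac{\frac{1}{2 + 4} \left(5 + L\right)}{-2} = \frac{5 + L}{6} \left(- \frac{1}{2}\right) = \left(\frac{5}{6} + \frac{L}{6}\right) \left(- \frac{1}{2}\right) = - \frac{5}{12} - \frac{L}{12}$)
$\left(A + u{\left(5 \right)}\right) \left(-499\right) = \left(384 - \frac{5}{6}\right) \left(-499\right) = \frac{2299}{6} \left(-499\right) = - \frac{1147201}{6}$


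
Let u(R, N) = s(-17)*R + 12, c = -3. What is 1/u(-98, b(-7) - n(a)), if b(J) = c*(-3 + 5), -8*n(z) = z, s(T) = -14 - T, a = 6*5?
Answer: -1/282 ≈ -0.0035461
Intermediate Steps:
a = 30
n(z) = -z/8
b(J) = -6 (b(J) = -3*(-3 + 5) = -3*2 = -6)
u(R, N) = 12 + 3*R (u(R, N) = (-14 - 1*(-17))*R + 12 = (-14 + 17)*R + 12 = 3*R + 12 = 12 + 3*R)
1/u(-98, b(-7) - n(a)) = 1/(12 + 3*(-98)) = 1/(12 - 294) = 1/(-282) = -1/282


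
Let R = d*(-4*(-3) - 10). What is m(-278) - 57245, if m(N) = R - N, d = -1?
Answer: -56969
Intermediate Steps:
R = -2 (R = -(-4*(-3) - 10) = -(12 - 10) = -1*2 = -2)
m(N) = -2 - N
m(-278) - 57245 = (-2 - 1*(-278)) - 57245 = (-2 + 278) - 57245 = 276 - 57245 = -56969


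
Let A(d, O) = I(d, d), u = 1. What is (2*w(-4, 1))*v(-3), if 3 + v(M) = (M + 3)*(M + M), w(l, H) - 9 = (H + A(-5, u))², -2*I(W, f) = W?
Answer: -255/2 ≈ -127.50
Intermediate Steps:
I(W, f) = -W/2
A(d, O) = -d/2
w(l, H) = 9 + (5/2 + H)² (w(l, H) = 9 + (H - ½*(-5))² = 9 + (H + 5/2)² = 9 + (5/2 + H)²)
v(M) = -3 + 2*M*(3 + M) (v(M) = -3 + (M + 3)*(M + M) = -3 + (3 + M)*(2*M) = -3 + 2*M*(3 + M))
(2*w(-4, 1))*v(-3) = (2*(9 + (5 + 2*1)²/4))*(-3 + 2*(-3)² + 6*(-3)) = (2*(9 + (5 + 2)²/4))*(-3 + 2*9 - 18) = (2*(9 + (¼)*7²))*(-3 + 18 - 18) = (2*(9 + (¼)*49))*(-3) = (2*(9 + 49/4))*(-3) = (2*(85/4))*(-3) = (85/2)*(-3) = -255/2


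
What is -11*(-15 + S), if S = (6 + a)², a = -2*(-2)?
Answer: -935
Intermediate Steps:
a = 4
S = 100 (S = (6 + 4)² = 10² = 100)
-11*(-15 + S) = -11*(-15 + 100) = -11*85 = -935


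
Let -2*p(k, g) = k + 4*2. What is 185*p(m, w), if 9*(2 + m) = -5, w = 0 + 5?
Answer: -9065/18 ≈ -503.61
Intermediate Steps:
w = 5
m = -23/9 (m = -2 + (1/9)*(-5) = -2 - 5/9 = -23/9 ≈ -2.5556)
p(k, g) = -4 - k/2 (p(k, g) = -(k + 4*2)/2 = -(k + 8)/2 = -(8 + k)/2 = -4 - k/2)
185*p(m, w) = 185*(-4 - 1/2*(-23/9)) = 185*(-4 + 23/18) = 185*(-49/18) = -9065/18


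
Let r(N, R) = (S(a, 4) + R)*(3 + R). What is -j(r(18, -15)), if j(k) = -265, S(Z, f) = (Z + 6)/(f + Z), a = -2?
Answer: 265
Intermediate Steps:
S(Z, f) = (6 + Z)/(Z + f)
r(N, R) = (2 + R)*(3 + R) (r(N, R) = ((6 - 2)/(-2 + 4) + R)*(3 + R) = (4/2 + R)*(3 + R) = ((½)*4 + R)*(3 + R) = (2 + R)*(3 + R))
-j(r(18, -15)) = -1*(-265) = 265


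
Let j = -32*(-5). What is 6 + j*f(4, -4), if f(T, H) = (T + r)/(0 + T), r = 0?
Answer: 166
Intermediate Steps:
f(T, H) = 1 (f(T, H) = (T + 0)/(0 + T) = T/T = 1)
j = 160
6 + j*f(4, -4) = 6 + 160*1 = 6 + 160 = 166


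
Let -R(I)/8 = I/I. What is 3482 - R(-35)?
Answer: 3490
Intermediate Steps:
R(I) = -8 (R(I) = -8*I/I = -8*1 = -8)
3482 - R(-35) = 3482 - 1*(-8) = 3482 + 8 = 3490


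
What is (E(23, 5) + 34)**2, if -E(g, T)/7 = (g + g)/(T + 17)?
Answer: 45369/121 ≈ 374.95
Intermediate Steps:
E(g, T) = -14*g/(17 + T) (E(g, T) = -7*(g + g)/(T + 17) = -7*2*g/(17 + T) = -14*g/(17 + T))
(E(23, 5) + 34)**2 = (-14*23/(17 + 5) + 34)**2 = (-14*23/22 + 34)**2 = (-14*23*1/22 + 34)**2 = (-161/11 + 34)**2 = (213/11)**2 = 45369/121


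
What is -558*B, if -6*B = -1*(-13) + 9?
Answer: 2046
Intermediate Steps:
B = -11/3 (B = -(-1*(-13) + 9)/6 = -(13 + 9)/6 = -⅙*22 = -11/3 ≈ -3.6667)
-558*B = -558*(-11/3) = 2046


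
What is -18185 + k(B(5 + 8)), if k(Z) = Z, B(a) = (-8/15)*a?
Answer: -272879/15 ≈ -18192.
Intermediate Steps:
B(a) = -8*a/15 (B(a) = (-8*1/15)*a = -8*a/15)
-18185 + k(B(5 + 8)) = -18185 - 8*(5 + 8)/15 = -18185 - 8/15*13 = -18185 - 104/15 = -272879/15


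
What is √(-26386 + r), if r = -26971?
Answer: I*√53357 ≈ 230.99*I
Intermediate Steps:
√(-26386 + r) = √(-26386 - 26971) = √(-53357) = I*√53357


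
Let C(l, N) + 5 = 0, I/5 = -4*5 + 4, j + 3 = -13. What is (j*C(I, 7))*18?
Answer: 1440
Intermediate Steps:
j = -16 (j = -3 - 13 = -16)
I = -80 (I = 5*(-4*5 + 4) = 5*(-20 + 4) = 5*(-16) = -80)
C(l, N) = -5 (C(l, N) = -5 + 0 = -5)
(j*C(I, 7))*18 = -16*(-5)*18 = 80*18 = 1440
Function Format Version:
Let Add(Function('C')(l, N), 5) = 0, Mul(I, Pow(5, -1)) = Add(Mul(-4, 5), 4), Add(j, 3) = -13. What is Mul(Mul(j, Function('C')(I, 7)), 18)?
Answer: 1440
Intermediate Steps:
j = -16 (j = Add(-3, -13) = -16)
I = -80 (I = Mul(5, Add(Mul(-4, 5), 4)) = Mul(5, Add(-20, 4)) = Mul(5, -16) = -80)
Function('C')(l, N) = -5 (Function('C')(l, N) = Add(-5, 0) = -5)
Mul(Mul(j, Function('C')(I, 7)), 18) = Mul(Mul(-16, -5), 18) = Mul(80, 18) = 1440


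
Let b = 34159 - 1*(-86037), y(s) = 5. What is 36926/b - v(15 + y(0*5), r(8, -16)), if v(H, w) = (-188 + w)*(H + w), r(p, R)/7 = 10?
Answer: 638259223/60098 ≈ 10620.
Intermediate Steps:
r(p, R) = 70 (r(p, R) = 7*10 = 70)
b = 120196 (b = 34159 + 86037 = 120196)
36926/b - v(15 + y(0*5), r(8, -16)) = 36926/120196 - (70**2 - 188*(15 + 5) - 188*70 + (15 + 5)*70) = 36926*(1/120196) - (4900 - 188*20 - 13160 + 20*70) = 18463/60098 - (4900 - 3760 - 13160 + 1400) = 18463/60098 - 1*(-10620) = 18463/60098 + 10620 = 638259223/60098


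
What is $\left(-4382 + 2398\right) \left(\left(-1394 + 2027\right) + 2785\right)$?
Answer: $-6781312$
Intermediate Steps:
$\left(-4382 + 2398\right) \left(\left(-1394 + 2027\right) + 2785\right) = - 1984 \left(633 + 2785\right) = \left(-1984\right) 3418 = -6781312$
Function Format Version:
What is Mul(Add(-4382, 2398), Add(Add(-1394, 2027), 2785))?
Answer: -6781312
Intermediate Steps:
Mul(Add(-4382, 2398), Add(Add(-1394, 2027), 2785)) = Mul(-1984, Add(633, 2785)) = Mul(-1984, 3418) = -6781312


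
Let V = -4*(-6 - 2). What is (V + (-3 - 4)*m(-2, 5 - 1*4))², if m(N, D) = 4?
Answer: 16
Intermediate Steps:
V = 32 (V = -4*(-8) = 32)
(V + (-3 - 4)*m(-2, 5 - 1*4))² = (32 + (-3 - 4)*4)² = (32 - 7*4)² = (32 - 28)² = 4² = 16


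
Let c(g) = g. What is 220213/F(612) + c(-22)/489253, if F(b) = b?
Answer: 107739857425/299422836 ≈ 359.83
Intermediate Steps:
220213/F(612) + c(-22)/489253 = 220213/612 - 22/489253 = 107739857425/299422836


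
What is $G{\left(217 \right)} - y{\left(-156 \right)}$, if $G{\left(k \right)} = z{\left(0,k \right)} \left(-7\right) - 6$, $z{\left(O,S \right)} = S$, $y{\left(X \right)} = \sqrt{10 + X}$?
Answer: $-1525 - i \sqrt{146} \approx -1525.0 - 12.083 i$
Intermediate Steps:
$G{\left(k \right)} = -6 - 7 k$ ($G{\left(k \right)} = k \left(-7\right) - 6 = - 7 k - 6 = -6 - 7 k$)
$G{\left(217 \right)} - y{\left(-156 \right)} = \left(-6 - 1519\right) - \sqrt{10 - 156} = \left(-6 - 1519\right) - \sqrt{-146} = -1525 - i \sqrt{146}$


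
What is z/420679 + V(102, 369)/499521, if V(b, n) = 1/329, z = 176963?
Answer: 4154646592078/9876485753673 ≈ 0.42066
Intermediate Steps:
V(b, n) = 1/329
z/420679 + V(102, 369)/499521 = 176963/420679 + (1/329)/499521 = 176963*(1/420679) + (1/329)*(1/499521) = 176963/420679 + 1/164342409 = 4154646592078/9876485753673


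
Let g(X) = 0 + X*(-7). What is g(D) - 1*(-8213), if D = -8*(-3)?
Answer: 8045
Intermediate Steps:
D = 24
g(X) = -7*X (g(X) = 0 - 7*X = -7*X)
g(D) - 1*(-8213) = -7*24 - 1*(-8213) = -168 + 8213 = 8045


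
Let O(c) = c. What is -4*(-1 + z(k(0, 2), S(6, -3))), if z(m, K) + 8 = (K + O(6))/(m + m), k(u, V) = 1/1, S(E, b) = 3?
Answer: 18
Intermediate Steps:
k(u, V) = 1 (k(u, V) = 1*1 = 1)
z(m, K) = -8 + (6 + K)/(2*m) (z(m, K) = -8 + (K + 6)/(m + m) = -8 + (6 + K)/((2*m)) = -8 + (6 + K)*(1/(2*m)) = -8 + (6 + K)/(2*m))
-4*(-1 + z(k(0, 2), S(6, -3))) = -4*(-1 + (½)*(6 + 3 - 16*1)/1) = -4*(-1 + (½)*1*(6 + 3 - 16)) = -4*(-1 + (½)*1*(-7)) = -4*(-1 - 7/2) = -4*(-9/2) = 18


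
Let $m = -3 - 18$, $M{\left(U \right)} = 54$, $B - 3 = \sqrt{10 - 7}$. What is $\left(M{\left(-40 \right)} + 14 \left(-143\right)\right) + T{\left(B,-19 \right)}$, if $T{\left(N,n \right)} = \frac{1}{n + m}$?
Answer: $- \frac{77921}{40} \approx -1948.0$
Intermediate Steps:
$B = 3 + \sqrt{3}$ ($B = 3 + \sqrt{10 - 7} = 3 + \sqrt{3} \approx 4.732$)
$m = -21$ ($m = -3 - 18 = -21$)
$T{\left(N,n \right)} = \frac{1}{-21 + n}$ ($T{\left(N,n \right)} = \frac{1}{n - 21} = \frac{1}{-21 + n}$)
$\left(M{\left(-40 \right)} + 14 \left(-143\right)\right) + T{\left(B,-19 \right)} = \left(54 + 14 \left(-143\right)\right) + \frac{1}{-21 - 19} = \left(54 - 2002\right) + \frac{1}{-40} = -1948 - \frac{1}{40} = - \frac{77921}{40}$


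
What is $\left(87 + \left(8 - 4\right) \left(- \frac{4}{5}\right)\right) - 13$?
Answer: $\frac{354}{5} \approx 70.8$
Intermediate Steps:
$\left(87 + \left(8 - 4\right) \left(- \frac{4}{5}\right)\right) - 13 = \left(87 + 4 \left(\left(-4\right) \frac{1}{5}\right)\right) - 13 = \left(87 + 4 \left(- \frac{4}{5}\right)\right) - 13 = \left(87 - \frac{16}{5}\right) - 13 = \frac{419}{5} - 13 = \frac{354}{5}$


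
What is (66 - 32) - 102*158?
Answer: -16082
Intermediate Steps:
(66 - 32) - 102*158 = 34 - 16116 = -16082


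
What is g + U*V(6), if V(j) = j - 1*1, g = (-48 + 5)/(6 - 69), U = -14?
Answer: -4367/63 ≈ -69.318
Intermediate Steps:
g = 43/63 (g = -43/(-63) = -43*(-1/63) = 43/63 ≈ 0.68254)
V(j) = -1 + j (V(j) = j - 1 = -1 + j)
g + U*V(6) = 43/63 - 14*(-1 + 6) = 43/63 - 14*5 = 43/63 - 70 = -4367/63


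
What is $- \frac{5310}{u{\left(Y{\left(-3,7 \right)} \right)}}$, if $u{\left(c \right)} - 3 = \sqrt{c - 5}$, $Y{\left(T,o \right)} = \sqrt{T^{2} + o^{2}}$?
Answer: $- \frac{5310}{3 + \sqrt{-5 + \sqrt{58}}} \approx -1150.0$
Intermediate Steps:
$u{\left(c \right)} = 3 + \sqrt{-5 + c}$ ($u{\left(c \right)} = 3 + \sqrt{c - 5} = 3 + \sqrt{-5 + c}$)
$- \frac{5310}{u{\left(Y{\left(-3,7 \right)} \right)}} = - \frac{5310}{3 + \sqrt{-5 + \sqrt{\left(-3\right)^{2} + 7^{2}}}} = - \frac{5310}{3 + \sqrt{-5 + \sqrt{9 + 49}}} = - \frac{5310}{3 + \sqrt{-5 + \sqrt{58}}}$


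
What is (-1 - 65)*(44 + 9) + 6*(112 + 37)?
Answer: -2604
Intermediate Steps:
(-1 - 65)*(44 + 9) + 6*(112 + 37) = -66*53 + 6*149 = -3498 + 894 = -2604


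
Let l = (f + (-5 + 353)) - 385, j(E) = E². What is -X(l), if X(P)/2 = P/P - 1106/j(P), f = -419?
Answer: -103415/51984 ≈ -1.9894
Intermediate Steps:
l = -456 (l = (-419 + (-5 + 353)) - 385 = (-419 + 348) - 385 = -71 - 385 = -456)
X(P) = 2 - 2212/P² (X(P) = 2*(P/P - 1106/P²) = 2*(1 - 1106/P²) = 2 - 2212/P²)
-X(l) = -(2 - 2212/(-456)²) = -(2 - 2212*1/207936) = -(2 - 553/51984) = -1*103415/51984 = -103415/51984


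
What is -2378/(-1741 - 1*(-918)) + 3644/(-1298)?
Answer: 43816/534127 ≈ 0.082033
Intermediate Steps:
-2378/(-1741 - 1*(-918)) + 3644/(-1298) = -2378/(-1741 + 918) + 3644*(-1/1298) = -2378/(-823) - 1822/649 = -2378*(-1/823) - 1822/649 = 2378/823 - 1822/649 = 43816/534127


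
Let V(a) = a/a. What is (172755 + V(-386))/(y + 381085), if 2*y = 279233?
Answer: 345512/1041403 ≈ 0.33178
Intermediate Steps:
y = 279233/2 (y = (½)*279233 = 279233/2 ≈ 1.3962e+5)
V(a) = 1
(172755 + V(-386))/(y + 381085) = (172755 + 1)/(279233/2 + 381085) = 172756/(1041403/2) = 172756*(2/1041403) = 345512/1041403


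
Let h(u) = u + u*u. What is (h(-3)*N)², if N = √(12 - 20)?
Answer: -288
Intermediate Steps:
h(u) = u + u²
N = 2*I*√2 (N = √(-8) = 2*I*√2 ≈ 2.8284*I)
(h(-3)*N)² = ((-3*(1 - 3))*(2*I*√2))² = ((-3*(-2))*(2*I*√2))² = (6*(2*I*√2))² = (12*I*√2)² = -288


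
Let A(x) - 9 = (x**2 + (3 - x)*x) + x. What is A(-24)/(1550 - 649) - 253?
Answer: -228040/901 ≈ -253.10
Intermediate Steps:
A(x) = 9 + x + x**2 + x*(3 - x) (A(x) = 9 + ((x**2 + (3 - x)*x) + x) = 9 + ((x**2 + x*(3 - x)) + x) = 9 + (x + x**2 + x*(3 - x)) = 9 + x + x**2 + x*(3 - x))
A(-24)/(1550 - 649) - 253 = (9 + 4*(-24))/(1550 - 649) - 253 = (9 - 96)/901 - 253 = -87*1/901 - 253 = -87/901 - 253 = -228040/901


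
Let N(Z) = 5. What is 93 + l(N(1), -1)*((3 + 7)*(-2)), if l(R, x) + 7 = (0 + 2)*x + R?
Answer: 173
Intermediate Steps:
l(R, x) = -7 + R + 2*x (l(R, x) = -7 + ((0 + 2)*x + R) = -7 + (2*x + R) = -7 + (R + 2*x) = -7 + R + 2*x)
93 + l(N(1), -1)*((3 + 7)*(-2)) = 93 + (-7 + 5 + 2*(-1))*((3 + 7)*(-2)) = 93 + (-7 + 5 - 2)*(10*(-2)) = 93 - 4*(-20) = 93 + 80 = 173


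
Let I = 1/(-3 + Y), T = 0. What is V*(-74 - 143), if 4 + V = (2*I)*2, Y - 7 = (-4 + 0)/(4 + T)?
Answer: 1736/3 ≈ 578.67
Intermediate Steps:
Y = 6 (Y = 7 + (-4 + 0)/(4 + 0) = 7 - 4/4 = 7 - 4*¼ = 7 - 1 = 6)
I = ⅓ (I = 1/(-3 + 6) = 1/3 = ⅓ ≈ 0.33333)
V = -8/3 (V = -4 + (2*(⅓))*2 = -4 + (⅔)*2 = -4 + 4/3 = -8/3 ≈ -2.6667)
V*(-74 - 143) = -8*(-74 - 143)/3 = -8/3*(-217) = 1736/3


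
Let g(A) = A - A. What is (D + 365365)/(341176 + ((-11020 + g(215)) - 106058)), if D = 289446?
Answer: 654811/224098 ≈ 2.9220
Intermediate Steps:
g(A) = 0
(D + 365365)/(341176 + ((-11020 + g(215)) - 106058)) = (289446 + 365365)/(341176 + ((-11020 + 0) - 106058)) = 654811/(341176 + (-11020 - 106058)) = 654811/(341176 - 117078) = 654811/224098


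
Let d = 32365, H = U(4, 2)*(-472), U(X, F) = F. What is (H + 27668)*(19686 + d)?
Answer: 1391010924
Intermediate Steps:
H = -944 (H = 2*(-472) = -944)
(H + 27668)*(19686 + d) = (-944 + 27668)*(19686 + 32365) = 26724*52051 = 1391010924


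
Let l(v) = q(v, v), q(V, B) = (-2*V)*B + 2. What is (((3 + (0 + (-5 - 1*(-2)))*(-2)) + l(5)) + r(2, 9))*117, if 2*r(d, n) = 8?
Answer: -4095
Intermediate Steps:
r(d, n) = 4 (r(d, n) = (½)*8 = 4)
q(V, B) = 2 - 2*B*V (q(V, B) = -2*B*V + 2 = 2 - 2*B*V)
l(v) = 2 - 2*v² (l(v) = 2 - 2*v*v = 2 - 2*v²)
(((3 + (0 + (-5 - 1*(-2)))*(-2)) + l(5)) + r(2, 9))*117 = (((3 + (0 + (-5 - 1*(-2)))*(-2)) + (2 - 2*5²)) + 4)*117 = (((3 + (0 + (-5 + 2))*(-2)) + (2 - 2*25)) + 4)*117 = (((3 + (0 - 3)*(-2)) + (2 - 50)) + 4)*117 = (((3 - 3*(-2)) - 48) + 4)*117 = (((3 + 6) - 48) + 4)*117 = ((9 - 48) + 4)*117 = (-39 + 4)*117 = -35*117 = -4095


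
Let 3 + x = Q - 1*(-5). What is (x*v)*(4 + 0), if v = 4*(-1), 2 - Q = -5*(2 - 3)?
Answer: 16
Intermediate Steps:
Q = -3 (Q = 2 - (-5)*(2 - 3) = 2 - (-5)*(-1) = 2 - 1*5 = 2 - 5 = -3)
x = -1 (x = -3 + (-3 - 1*(-5)) = -3 + (-3 + 5) = -3 + 2 = -1)
v = -4
(x*v)*(4 + 0) = (-1*(-4))*(4 + 0) = 4*4 = 16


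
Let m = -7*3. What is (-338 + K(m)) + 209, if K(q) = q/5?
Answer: -666/5 ≈ -133.20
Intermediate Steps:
m = -21
K(q) = q/5 (K(q) = q*(⅕) = q/5)
(-338 + K(m)) + 209 = (-338 + (⅕)*(-21)) + 209 = (-338 - 21/5) + 209 = -1711/5 + 209 = -666/5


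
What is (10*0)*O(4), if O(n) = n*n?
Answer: 0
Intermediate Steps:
O(n) = n²
(10*0)*O(4) = (10*0)*4² = 0*16 = 0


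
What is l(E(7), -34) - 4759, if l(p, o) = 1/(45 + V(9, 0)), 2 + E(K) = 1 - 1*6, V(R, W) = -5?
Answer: -190359/40 ≈ -4759.0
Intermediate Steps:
E(K) = -7 (E(K) = -2 + (1 - 1*6) = -2 + (1 - 6) = -2 - 5 = -7)
l(p, o) = 1/40 (l(p, o) = 1/(45 - 5) = 1/40)
l(E(7), -34) - 4759 = 1/40 - 4759 = -190359/40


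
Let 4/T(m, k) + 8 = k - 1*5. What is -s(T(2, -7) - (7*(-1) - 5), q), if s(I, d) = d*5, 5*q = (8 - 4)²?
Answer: -16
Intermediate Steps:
T(m, k) = 4/(-13 + k) (T(m, k) = 4/(-8 + (k - 1*5)) = 4/(-8 + (k - 5)) = 4/(-8 + (-5 + k)) = 4/(-13 + k))
q = 16/5 (q = (8 - 4)²/5 = (⅕)*4² = (⅕)*16 = 16/5 ≈ 3.2000)
s(I, d) = 5*d
-s(T(2, -7) - (7*(-1) - 5), q) = -5*16/5 = -1*16 = -16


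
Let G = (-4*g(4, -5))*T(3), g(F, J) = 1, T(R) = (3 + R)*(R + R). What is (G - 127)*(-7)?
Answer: 1897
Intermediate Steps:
T(R) = 2*R*(3 + R) (T(R) = (3 + R)*(2*R) = 2*R*(3 + R))
G = -144 (G = (-4*1)*(2*3*(3 + 3)) = -8*3*6 = -4*36 = -144)
(G - 127)*(-7) = (-144 - 127)*(-7) = -271*(-7) = 1897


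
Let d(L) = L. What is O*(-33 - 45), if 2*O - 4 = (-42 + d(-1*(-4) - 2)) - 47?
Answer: 3237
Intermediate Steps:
O = -83/2 (O = 2 + ((-42 + (-1*(-4) - 2)) - 47)/2 = 2 + ((-42 + (4 - 2)) - 47)/2 = 2 + ((-42 + 2) - 47)/2 = 2 + (-40 - 47)/2 = 2 + (1/2)*(-87) = 2 - 87/2 = -83/2 ≈ -41.500)
O*(-33 - 45) = -83*(-33 - 45)/2 = -83/2*(-78) = 3237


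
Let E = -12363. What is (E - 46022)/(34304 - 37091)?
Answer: 58385/2787 ≈ 20.949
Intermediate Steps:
(E - 46022)/(34304 - 37091) = (-12363 - 46022)/(34304 - 37091) = -58385/(-2787) = -58385*(-1/2787) = 58385/2787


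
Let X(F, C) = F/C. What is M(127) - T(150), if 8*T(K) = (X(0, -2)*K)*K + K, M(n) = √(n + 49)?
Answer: -75/4 + 4*√11 ≈ -5.4835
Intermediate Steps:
M(n) = √(49 + n)
T(K) = K/8 (T(K) = (((0/(-2))*K)*K + K)/8 = (((0*(-½))*K)*K + K)/8 = ((0*K)*K + K)/8 = (0*K + K)/8 = (0 + K)/8 = K/8)
M(127) - T(150) = √(49 + 127) - 150/8 = √176 - 1*75/4 = 4*√11 - 75/4 = -75/4 + 4*√11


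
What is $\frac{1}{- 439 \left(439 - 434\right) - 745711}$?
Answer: $- \frac{1}{747906} \approx -1.3371 \cdot 10^{-6}$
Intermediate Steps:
$\frac{1}{- 439 \left(439 - 434\right) - 745711} = \frac{1}{\left(-439\right) 5 - 745711} = \frac{1}{-2195 - 745711} = \frac{1}{-747906} = - \frac{1}{747906}$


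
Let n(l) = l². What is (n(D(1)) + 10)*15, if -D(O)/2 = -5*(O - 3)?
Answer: 6150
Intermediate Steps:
D(O) = -30 + 10*O (D(O) = -(-10)*(O - 3) = -(-10)*(-3 + O) = -2*(15 - 5*O) = -30 + 10*O)
(n(D(1)) + 10)*15 = ((-30 + 10*1)² + 10)*15 = ((-30 + 10)² + 10)*15 = ((-20)² + 10)*15 = (400 + 10)*15 = 410*15 = 6150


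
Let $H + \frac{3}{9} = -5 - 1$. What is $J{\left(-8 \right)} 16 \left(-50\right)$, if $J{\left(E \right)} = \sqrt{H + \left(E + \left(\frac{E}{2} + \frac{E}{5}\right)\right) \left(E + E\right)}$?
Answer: $- \frac{160 \sqrt{47535}}{3} \approx -11628.0$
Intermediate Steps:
$H = - \frac{19}{3}$ ($H = - \frac{1}{3} - 6 = - \frac{19}{3} \approx -6.3333$)
$J{\left(E \right)} = \sqrt{- \frac{19}{3} + \frac{17 E^{2}}{5}}$ ($J{\left(E \right)} = \sqrt{- \frac{19}{3} + \left(E + \left(\frac{E}{2} + \frac{E}{5}\right)\right) \left(E + E\right)} = \sqrt{- \frac{19}{3} + \left(E + \left(E \frac{1}{2} + E \frac{1}{5}\right)\right) 2 E} = \sqrt{- \frac{19}{3} + \left(E + \left(\frac{E}{2} + \frac{E}{5}\right)\right) 2 E} = \sqrt{- \frac{19}{3} + \left(E + \frac{7 E}{10}\right) 2 E} = \sqrt{- \frac{19}{3} + \frac{17 E}{10} \cdot 2 E} = \sqrt{- \frac{19}{3} + \frac{17 E^{2}}{5}}$)
$J{\left(-8 \right)} 16 \left(-50\right) = \frac{\sqrt{-1425 + 765 \left(-8\right)^{2}}}{15} \cdot 16 \left(-50\right) = \frac{\sqrt{-1425 + 765 \cdot 64}}{15} \cdot 16 \left(-50\right) = \frac{\sqrt{-1425 + 48960}}{15} \cdot 16 \left(-50\right) = \frac{\sqrt{47535}}{15} \cdot 16 \left(-50\right) = \frac{16 \sqrt{47535}}{15} \left(-50\right) = - \frac{160 \sqrt{47535}}{3}$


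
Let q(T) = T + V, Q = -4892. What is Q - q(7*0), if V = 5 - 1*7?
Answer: -4890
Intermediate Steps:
V = -2 (V = 5 - 7 = -2)
q(T) = -2 + T (q(T) = T - 2 = -2 + T)
Q - q(7*0) = -4892 - (-2 + 7*0) = -4892 - (-2 + 0) = -4892 - 1*(-2) = -4892 + 2 = -4890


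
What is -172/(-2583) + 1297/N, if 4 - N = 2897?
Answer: -2852555/7472619 ≈ -0.38173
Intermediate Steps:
N = -2893 (N = 4 - 1*2897 = 4 - 2897 = -2893)
-172/(-2583) + 1297/N = -172/(-2583) + 1297/(-2893) = -172*(-1/2583) + 1297*(-1/2893) = 172/2583 - 1297/2893 = -2852555/7472619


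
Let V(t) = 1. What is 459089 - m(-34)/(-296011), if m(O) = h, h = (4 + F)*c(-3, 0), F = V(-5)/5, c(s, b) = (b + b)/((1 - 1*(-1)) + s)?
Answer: 459089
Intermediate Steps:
c(s, b) = 2*b/(2 + s) (c(s, b) = (2*b)/((1 + 1) + s) = (2*b)/(2 + s) = 2*b/(2 + s))
F = ⅕ (F = 1/5 = 1*(⅕) = ⅕ ≈ 0.20000)
h = 0 (h = (4 + ⅕)*(2*0/(2 - 3)) = 21*(2*0/(-1))/5 = 21*(2*0*(-1))/5 = (21/5)*0 = 0)
m(O) = 0
459089 - m(-34)/(-296011) = 459089 - 0/(-296011) = 459089 - 0*(-1)/296011 = 459089 - 1*0 = 459089 + 0 = 459089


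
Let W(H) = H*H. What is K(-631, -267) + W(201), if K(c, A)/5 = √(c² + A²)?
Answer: 40401 + 25*√18778 ≈ 43827.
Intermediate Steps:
W(H) = H²
K(c, A) = 5*√(A² + c²) (K(c, A) = 5*√(c² + A²) = 5*√(A² + c²))
K(-631, -267) + W(201) = 5*√((-267)² + (-631)²) + 201² = 5*√(71289 + 398161) + 40401 = 5*√469450 + 40401 = 5*(5*√18778) + 40401 = 25*√18778 + 40401 = 40401 + 25*√18778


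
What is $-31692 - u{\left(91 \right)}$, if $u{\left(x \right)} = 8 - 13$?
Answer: $-31687$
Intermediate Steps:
$u{\left(x \right)} = -5$
$-31692 - u{\left(91 \right)} = -31692 - -5 = -31692 + 5 = -31687$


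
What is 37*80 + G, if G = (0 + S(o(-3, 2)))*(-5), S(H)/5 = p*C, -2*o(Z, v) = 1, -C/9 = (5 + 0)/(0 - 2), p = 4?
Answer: 710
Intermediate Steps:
C = 45/2 (C = -9*(5 + 0)/(0 - 2) = -45/(-2) = -45*(-1)/2 = -9*(-5/2) = 45/2 ≈ 22.500)
o(Z, v) = -½ (o(Z, v) = -½*1 = -½)
S(H) = 450 (S(H) = 5*(4*(45/2)) = 5*90 = 450)
G = -2250 (G = (0 + 450)*(-5) = 450*(-5) = -2250)
37*80 + G = 37*80 - 2250 = 2960 - 2250 = 710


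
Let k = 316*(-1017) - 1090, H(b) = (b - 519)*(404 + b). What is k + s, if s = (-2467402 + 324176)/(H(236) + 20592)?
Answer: -25881018355/80264 ≈ -3.2245e+5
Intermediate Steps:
H(b) = (-519 + b)*(404 + b)
k = -322462 (k = -321372 - 1090 = -322462)
s = 1071613/80264 (s = (-2467402 + 324176)/((-209676 + 236² - 115*236) + 20592) = -2143226/((-209676 + 55696 - 27140) + 20592) = -2143226/(-181120 + 20592) = -2143226/(-160528) = -2143226*(-1/160528) = 1071613/80264 ≈ 13.351)
k + s = -322462 + 1071613/80264 = -25881018355/80264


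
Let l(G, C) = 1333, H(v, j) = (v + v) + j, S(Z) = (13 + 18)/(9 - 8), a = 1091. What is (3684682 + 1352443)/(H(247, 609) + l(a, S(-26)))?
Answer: 5037125/2436 ≈ 2067.8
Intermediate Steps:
S(Z) = 31 (S(Z) = 31/1 = 31*1 = 31)
H(v, j) = j + 2*v (H(v, j) = 2*v + j = j + 2*v)
(3684682 + 1352443)/(H(247, 609) + l(a, S(-26))) = (3684682 + 1352443)/((609 + 2*247) + 1333) = 5037125/((609 + 494) + 1333) = 5037125/(1103 + 1333) = 5037125/2436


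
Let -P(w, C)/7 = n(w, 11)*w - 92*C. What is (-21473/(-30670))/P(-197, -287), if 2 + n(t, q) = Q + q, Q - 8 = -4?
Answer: -21473/5118853670 ≈ -4.1949e-6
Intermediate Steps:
Q = 4 (Q = 8 - 4 = 4)
n(t, q) = 2 + q (n(t, q) = -2 + (4 + q) = 2 + q)
P(w, C) = -91*w + 644*C (P(w, C) = -7*((2 + 11)*w - 92*C) = -7*(13*w - 92*C) = -7*(-92*C + 13*w) = -91*w + 644*C)
(-21473/(-30670))/P(-197, -287) = (-21473/(-30670))/(-91*(-197) + 644*(-287)) = (-21473*(-1/30670))/(17927 - 184828) = (21473/30670)/(-166901) = (21473/30670)*(-1/166901) = -21473/5118853670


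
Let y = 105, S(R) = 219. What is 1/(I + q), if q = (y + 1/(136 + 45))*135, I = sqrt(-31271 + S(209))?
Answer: 232205805/3292199125336 - 32761*I*sqrt(7763)/3292199125336 ≈ 7.0532e-5 - 8.7677e-7*I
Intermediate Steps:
I = 2*I*sqrt(7763) (I = sqrt(-31271 + 219) = sqrt(-31052) = 2*I*sqrt(7763) ≈ 176.22*I)
q = 2565810/181 (q = (105 + 1/(136 + 45))*135 = (105 + 1/181)*135 = (19006/181)*135 = 2565810/181 ≈ 14176.)
1/(I + q) = 1/(2*I*sqrt(7763) + 2565810/181) = 1/(2565810/181 + 2*I*sqrt(7763))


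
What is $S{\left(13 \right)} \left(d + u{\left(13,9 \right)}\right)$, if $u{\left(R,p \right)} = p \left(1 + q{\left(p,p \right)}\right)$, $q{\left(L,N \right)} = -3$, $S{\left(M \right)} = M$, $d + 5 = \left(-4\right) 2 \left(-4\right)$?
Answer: $117$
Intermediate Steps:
$d = 27$ ($d = -5 + \left(-4\right) 2 \left(-4\right) = -5 - -32 = -5 + 32 = 27$)
$u{\left(R,p \right)} = - 2 p$ ($u{\left(R,p \right)} = p \left(1 - 3\right) = p \left(-2\right) = - 2 p$)
$S{\left(13 \right)} \left(d + u{\left(13,9 \right)}\right) = 13 \left(27 - 18\right) = 13 \cdot 9 = 117$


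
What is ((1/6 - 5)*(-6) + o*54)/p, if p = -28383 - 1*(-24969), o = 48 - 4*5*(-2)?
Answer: -4781/3414 ≈ -1.4004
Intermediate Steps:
o = 88 (o = 48 - 20*(-2) = 48 + 40 = 88)
p = -3414 (p = -28383 + 24969 = -3414)
((1/6 - 5)*(-6) + o*54)/p = ((1/6 - 5)*(-6) + 88*54)/(-3414) = ((⅙ - 5)*(-6) + 4752)*(-1/3414) = (-29/6*(-6) + 4752)*(-1/3414) = (29 + 4752)*(-1/3414) = 4781*(-1/3414) = -4781/3414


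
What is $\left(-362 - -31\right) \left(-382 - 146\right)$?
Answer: $174768$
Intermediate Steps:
$\left(-362 - -31\right) \left(-382 - 146\right) = \left(-362 + \left(-5 + 36\right)\right) \left(-528\right) = \left(-362 + 31\right) \left(-528\right) = \left(-331\right) \left(-528\right) = 174768$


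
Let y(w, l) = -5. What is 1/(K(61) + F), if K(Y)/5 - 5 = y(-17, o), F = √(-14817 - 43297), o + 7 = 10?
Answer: -I*√1186/8302 ≈ -0.0041482*I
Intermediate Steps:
o = 3 (o = -7 + 10 = 3)
F = 7*I*√1186 (F = √(-58114) = 7*I*√1186 ≈ 241.07*I)
K(Y) = 0 (K(Y) = 25 + 5*(-5) = 25 - 25 = 0)
1/(K(61) + F) = 1/(0 + 7*I*√1186) = 1/(7*I*√1186) = -I*√1186/8302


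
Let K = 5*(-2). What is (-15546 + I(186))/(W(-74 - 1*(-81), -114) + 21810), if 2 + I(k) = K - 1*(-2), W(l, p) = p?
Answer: -3889/5424 ≈ -0.71700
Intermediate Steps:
K = -10
I(k) = -10 (I(k) = -2 + (-10 - 1*(-2)) = -2 + (-10 + 2) = -2 - 8 = -10)
(-15546 + I(186))/(W(-74 - 1*(-81), -114) + 21810) = (-15546 - 10)/(-114 + 21810) = -15556/21696 = -15556*1/21696 = -3889/5424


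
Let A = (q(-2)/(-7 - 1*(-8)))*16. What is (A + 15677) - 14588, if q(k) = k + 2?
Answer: 1089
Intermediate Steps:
q(k) = 2 + k
A = 0 (A = ((2 - 2)/(-7 - 1*(-8)))*16 = (0/(-7 + 8))*16 = (0/1)*16 = (0*1)*16 = 0*16 = 0)
(A + 15677) - 14588 = (0 + 15677) - 14588 = 15677 - 14588 = 1089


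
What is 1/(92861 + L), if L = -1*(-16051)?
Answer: 1/108912 ≈ 9.1817e-6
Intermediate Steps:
L = 16051
1/(92861 + L) = 1/(92861 + 16051) = 1/108912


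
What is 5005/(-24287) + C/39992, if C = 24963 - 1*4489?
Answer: 148546039/485642852 ≈ 0.30587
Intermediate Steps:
C = 20474 (C = 24963 - 4489 = 20474)
5005/(-24287) + C/39992 = 5005/(-24287) + 20474/39992 = 5005*(-1/24287) + 20474*(1/39992) = -5005/24287 + 10237/19996 = 148546039/485642852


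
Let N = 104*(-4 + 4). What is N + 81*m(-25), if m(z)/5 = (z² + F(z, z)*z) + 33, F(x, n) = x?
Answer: 519615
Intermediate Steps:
N = 0 (N = 104*0 = 0)
m(z) = 165 + 10*z² (m(z) = 5*((z² + z*z) + 33) = 5*((z² + z²) + 33) = 5*(2*z² + 33) = 5*(33 + 2*z²) = 165 + 10*z²)
N + 81*m(-25) = 0 + 81*(165 + 10*(-25)²) = 0 + 81*(165 + 10*625) = 0 + 81*(165 + 6250) = 0 + 81*6415 = 0 + 519615 = 519615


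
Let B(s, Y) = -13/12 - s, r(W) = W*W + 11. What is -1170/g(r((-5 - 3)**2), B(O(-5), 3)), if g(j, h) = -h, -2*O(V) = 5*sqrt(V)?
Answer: -182520/4669 - 421200*I*sqrt(5)/4669 ≈ -39.092 - 201.72*I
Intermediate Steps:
O(V) = -5*sqrt(V)/2
r(W) = 11 + W**2 (r(W) = W**2 + 11 = 11 + W**2)
B(s, Y) = -13/12 - s (B(s, Y) = -13*1/12 - s = -13/12 - s)
-1170/g(r((-5 - 3)**2), B(O(-5), 3)) = -1170*(-1/(-13/12 - (-5)*sqrt(-5)/2)) = -1170*(-1/(-13/12 - (-5)*I*sqrt(5)/2)) = -1170*(-1/(-13/12 + 5*I*sqrt(5)/2)) = -1170/(13/12 - 5*I*sqrt(5)/2)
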